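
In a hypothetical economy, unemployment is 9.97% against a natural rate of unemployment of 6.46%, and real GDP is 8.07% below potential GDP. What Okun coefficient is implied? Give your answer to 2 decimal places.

Okun's law: output gap = -β × (u - u*).
-8.07 = -β × (9.97 - 6.46) = -β × 3.51, so β = 8.07/3.51 = 2.30.

β ≈ 2.30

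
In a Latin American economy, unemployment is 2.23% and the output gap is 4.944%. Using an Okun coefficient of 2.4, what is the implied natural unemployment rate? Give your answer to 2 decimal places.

4.29%

From Okun's law, u - u* = -(output gap)/β = -(4.944)/2.4 = -2.06 points.
So u* = 2.23 + 2.06 = 4.29%.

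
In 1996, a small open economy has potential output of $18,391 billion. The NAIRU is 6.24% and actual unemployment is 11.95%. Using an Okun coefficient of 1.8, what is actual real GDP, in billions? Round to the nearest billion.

$16,501 billion

Unemployment gap = 11.95 - 6.24 = 5.71 points, so the output gap is -1.8 × 5.71 = -10.278%.
Actual GDP = 18391 × (1 - 10.278/100) = 18391 × 0.89722 ≈ 16501 billion.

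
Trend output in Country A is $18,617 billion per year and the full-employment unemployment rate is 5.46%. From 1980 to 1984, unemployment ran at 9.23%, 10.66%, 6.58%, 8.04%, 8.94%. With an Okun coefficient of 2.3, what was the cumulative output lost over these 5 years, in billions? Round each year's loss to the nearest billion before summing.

Year 1980: gap = -2.3 × (9.23 - 5.46) = -8.671%, loss ≈ 18617 × 8.671/100 ≈ 1614.
Year 1981: gap = -2.3 × (10.66 - 5.46) = -11.96%, loss ≈ 18617 × 11.96/100 ≈ 2227.
Year 1982: gap = -2.3 × (6.58 - 5.46) = -2.576%, loss ≈ 18617 × 2.576/100 ≈ 480.
Year 1983: gap = -2.3 × (8.04 - 5.46) = -5.934%, loss ≈ 18617 × 5.934/100 ≈ 1105.
Year 1984: gap = -2.3 × (8.94 - 5.46) = -8.004%, loss ≈ 18617 × 8.004/100 ≈ 1490.
Total lost output = 1614 + 2227 + 480 + 1105 + 1490 = 6916 billion.

$6,916 billion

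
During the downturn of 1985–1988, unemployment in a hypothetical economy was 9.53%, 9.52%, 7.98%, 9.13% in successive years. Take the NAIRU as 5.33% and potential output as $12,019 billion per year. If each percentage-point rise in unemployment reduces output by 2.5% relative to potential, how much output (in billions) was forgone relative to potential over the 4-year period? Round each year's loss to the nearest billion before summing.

$4,459 billion

Year 1985: gap = -2.5 × (9.53 - 5.33) = -10.5%, loss ≈ 12019 × 10.5/100 ≈ 1262.
Year 1986: gap = -2.5 × (9.52 - 5.33) = -10.475%, loss ≈ 12019 × 10.475/100 ≈ 1259.
Year 1987: gap = -2.5 × (7.98 - 5.33) = -6.625%, loss ≈ 12019 × 6.625/100 ≈ 796.
Year 1988: gap = -2.5 × (9.13 - 5.33) = -9.5%, loss ≈ 12019 × 9.5/100 ≈ 1142.
Total lost output = 1262 + 1259 + 796 + 1142 = 4459 billion.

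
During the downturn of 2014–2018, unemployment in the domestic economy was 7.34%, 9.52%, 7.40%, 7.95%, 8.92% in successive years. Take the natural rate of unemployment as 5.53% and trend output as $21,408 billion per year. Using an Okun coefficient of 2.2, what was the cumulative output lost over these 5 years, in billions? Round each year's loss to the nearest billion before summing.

$6,349 billion

Year 2014: gap = -2.2 × (7.34 - 5.53) = -3.982%, loss ≈ 21408 × 3.982/100 ≈ 852.
Year 2015: gap = -2.2 × (9.52 - 5.53) = -8.778%, loss ≈ 21408 × 8.778/100 ≈ 1879.
Year 2016: gap = -2.2 × (7.4 - 5.53) = -4.114%, loss ≈ 21408 × 4.114/100 ≈ 881.
Year 2017: gap = -2.2 × (7.95 - 5.53) = -5.324%, loss ≈ 21408 × 5.324/100 ≈ 1140.
Year 2018: gap = -2.2 × (8.92 - 5.53) = -7.458%, loss ≈ 21408 × 7.458/100 ≈ 1597.
Total lost output = 852 + 1879 + 881 + 1140 + 1597 = 6349 billion.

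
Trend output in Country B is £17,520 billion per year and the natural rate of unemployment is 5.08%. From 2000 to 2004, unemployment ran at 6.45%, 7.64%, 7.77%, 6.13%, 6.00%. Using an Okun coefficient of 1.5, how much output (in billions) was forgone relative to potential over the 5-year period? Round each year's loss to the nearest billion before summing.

Year 2000: gap = -1.5 × (6.45 - 5.08) = -2.055%, loss ≈ 17520 × 2.055/100 ≈ 360.
Year 2001: gap = -1.5 × (7.64 - 5.08) = -3.84%, loss ≈ 17520 × 3.84/100 ≈ 673.
Year 2002: gap = -1.5 × (7.77 - 5.08) = -4.035%, loss ≈ 17520 × 4.035/100 ≈ 707.
Year 2003: gap = -1.5 × (6.13 - 5.08) = -1.575%, loss ≈ 17520 × 1.575/100 ≈ 276.
Year 2004: gap = -1.5 × (6 - 5.08) = -1.38%, loss ≈ 17520 × 1.38/100 ≈ 242.
Total lost output = 360 + 673 + 707 + 276 + 242 = 2258 billion.

£2,258 billion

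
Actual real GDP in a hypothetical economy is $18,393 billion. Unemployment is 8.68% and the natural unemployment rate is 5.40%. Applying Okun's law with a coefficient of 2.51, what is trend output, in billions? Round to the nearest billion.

$20,043 billion

Unemployment gap = 8.68 - 5.4 = 3.28 points, so output gap = -2.51 × 3.28 = -8.2328%.
Since Y = Y* × (1 + gap/100), Y* = 18393/0.917672 ≈ 20043 billion.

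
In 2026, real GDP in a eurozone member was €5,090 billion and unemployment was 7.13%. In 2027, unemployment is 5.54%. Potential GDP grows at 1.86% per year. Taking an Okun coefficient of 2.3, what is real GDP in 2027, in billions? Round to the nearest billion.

Δu = 5.54 - 7.13 = -1.59 points.
Okun's law (growth form): g_Y = g_Y* - β × Δu = 1.86 - 2.3 × (-1.59) = 1.86 + 3.657 = 5.517%.
Real GDP in the next year = 5090 × (1 + 5.517/100) = 5090 × 1.05517 ≈ 5371 billion.

€5,371 billion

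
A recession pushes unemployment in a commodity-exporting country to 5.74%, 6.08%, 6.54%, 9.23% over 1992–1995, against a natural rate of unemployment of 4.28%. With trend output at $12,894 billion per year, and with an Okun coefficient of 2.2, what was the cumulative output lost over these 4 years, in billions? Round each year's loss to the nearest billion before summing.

$2,970 billion

Year 1992: gap = -2.2 × (5.74 - 4.28) = -3.212%, loss ≈ 12894 × 3.212/100 ≈ 414.
Year 1993: gap = -2.2 × (6.08 - 4.28) = -3.96%, loss ≈ 12894 × 3.96/100 ≈ 511.
Year 1994: gap = -2.2 × (6.54 - 4.28) = -4.972%, loss ≈ 12894 × 4.972/100 ≈ 641.
Year 1995: gap = -2.2 × (9.23 - 4.28) = -10.89%, loss ≈ 12894 × 10.89/100 ≈ 1404.
Total lost output = 414 + 511 + 641 + 1404 = 2970 billion.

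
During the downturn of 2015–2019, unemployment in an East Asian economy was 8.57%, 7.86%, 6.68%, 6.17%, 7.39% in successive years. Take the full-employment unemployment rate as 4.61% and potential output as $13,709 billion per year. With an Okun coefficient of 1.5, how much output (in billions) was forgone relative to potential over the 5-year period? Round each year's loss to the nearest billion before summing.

$2,801 billion

Year 2015: gap = -1.5 × (8.57 - 4.61) = -5.94%, loss ≈ 13709 × 5.94/100 ≈ 814.
Year 2016: gap = -1.5 × (7.86 - 4.61) = -4.875%, loss ≈ 13709 × 4.875/100 ≈ 668.
Year 2017: gap = -1.5 × (6.68 - 4.61) = -3.105%, loss ≈ 13709 × 3.105/100 ≈ 426.
Year 2018: gap = -1.5 × (6.17 - 4.61) = -2.34%, loss ≈ 13709 × 2.34/100 ≈ 321.
Year 2019: gap = -1.5 × (7.39 - 4.61) = -4.17%, loss ≈ 13709 × 4.17/100 ≈ 572.
Total lost output = 814 + 668 + 426 + 321 + 572 = 2801 billion.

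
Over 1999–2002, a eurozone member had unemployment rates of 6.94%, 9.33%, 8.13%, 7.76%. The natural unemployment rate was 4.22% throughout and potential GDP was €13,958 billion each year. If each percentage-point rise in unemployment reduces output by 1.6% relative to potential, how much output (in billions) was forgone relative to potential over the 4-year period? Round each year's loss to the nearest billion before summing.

€3,412 billion

Year 1999: gap = -1.6 × (6.94 - 4.22) = -4.352%, loss ≈ 13958 × 4.352/100 ≈ 607.
Year 2000: gap = -1.6 × (9.33 - 4.22) = -8.176%, loss ≈ 13958 × 8.176/100 ≈ 1141.
Year 2001: gap = -1.6 × (8.13 - 4.22) = -6.256%, loss ≈ 13958 × 6.256/100 ≈ 873.
Year 2002: gap = -1.6 × (7.76 - 4.22) = -5.664%, loss ≈ 13958 × 5.664/100 ≈ 791.
Total lost output = 607 + 1141 + 873 + 791 = 3412 billion.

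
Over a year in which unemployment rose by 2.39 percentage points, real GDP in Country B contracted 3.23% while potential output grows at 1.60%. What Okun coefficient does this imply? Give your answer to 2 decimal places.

Growth form: g_Y = g_Y* - β × Δu, so β = (g_Y* - g_Y)/Δu.
β = (1.6 + 3.23)/2.39 = 4.83/2.39 = 2.02.

β ≈ 2.02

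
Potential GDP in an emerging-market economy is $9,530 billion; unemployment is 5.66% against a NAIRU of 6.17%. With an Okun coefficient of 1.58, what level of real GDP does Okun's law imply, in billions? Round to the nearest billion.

Unemployment gap = 5.66 - 6.17 = -0.51 points, so the output gap is -1.58 × (-0.51) = 0.8058%.
Actual GDP = 9530 × (1 + 0.8058/100) = 9530 × 1.008058 ≈ 9607 billion.

$9,607 billion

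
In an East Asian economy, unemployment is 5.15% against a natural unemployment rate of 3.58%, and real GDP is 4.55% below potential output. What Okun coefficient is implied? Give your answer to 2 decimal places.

Okun's law: output gap = -β × (u - u*).
-4.55 = -β × (5.15 - 3.58) = -β × 1.57, so β = 4.55/1.57 = 2.90.

β ≈ 2.90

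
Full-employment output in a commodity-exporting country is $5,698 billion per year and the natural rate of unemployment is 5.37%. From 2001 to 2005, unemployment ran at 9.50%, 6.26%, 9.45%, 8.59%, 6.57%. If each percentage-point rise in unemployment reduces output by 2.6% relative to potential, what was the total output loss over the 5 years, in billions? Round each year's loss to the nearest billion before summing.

Year 2001: gap = -2.6 × (9.5 - 5.37) = -10.738%, loss ≈ 5698 × 10.738/100 ≈ 612.
Year 2002: gap = -2.6 × (6.26 - 5.37) = -2.314%, loss ≈ 5698 × 2.314/100 ≈ 132.
Year 2003: gap = -2.6 × (9.45 - 5.37) = -10.608%, loss ≈ 5698 × 10.608/100 ≈ 604.
Year 2004: gap = -2.6 × (8.59 - 5.37) = -8.372%, loss ≈ 5698 × 8.372/100 ≈ 477.
Year 2005: gap = -2.6 × (6.57 - 5.37) = -3.12%, loss ≈ 5698 × 3.12/100 ≈ 178.
Total lost output = 612 + 132 + 604 + 477 + 178 = 2003 billion.

$2,003 billion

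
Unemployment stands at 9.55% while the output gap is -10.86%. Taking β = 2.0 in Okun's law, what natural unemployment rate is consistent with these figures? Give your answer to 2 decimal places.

4.12%

From Okun's law, u - u* = -(output gap)/β = -(-10.86)/2.0 = 5.43 points.
So u* = 9.55 - 5.43 = 4.12%.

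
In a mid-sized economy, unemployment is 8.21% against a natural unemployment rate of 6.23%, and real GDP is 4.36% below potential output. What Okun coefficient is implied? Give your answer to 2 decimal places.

Okun's law: output gap = -β × (u - u*).
-4.36 = -β × (8.21 - 6.23) = -β × 1.98, so β = 4.36/1.98 = 2.20.

β ≈ 2.20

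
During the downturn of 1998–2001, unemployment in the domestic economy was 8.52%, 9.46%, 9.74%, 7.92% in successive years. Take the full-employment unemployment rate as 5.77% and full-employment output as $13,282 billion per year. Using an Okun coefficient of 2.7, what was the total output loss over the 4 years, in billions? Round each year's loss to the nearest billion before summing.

Year 1998: gap = -2.7 × (8.52 - 5.77) = -7.425%, loss ≈ 13282 × 7.425/100 ≈ 986.
Year 1999: gap = -2.7 × (9.46 - 5.77) = -9.963%, loss ≈ 13282 × 9.963/100 ≈ 1323.
Year 2000: gap = -2.7 × (9.74 - 5.77) = -10.719%, loss ≈ 13282 × 10.719/100 ≈ 1424.
Year 2001: gap = -2.7 × (7.92 - 5.77) = -5.805%, loss ≈ 13282 × 5.805/100 ≈ 771.
Total lost output = 986 + 1323 + 1424 + 771 = 4504 billion.

$4,504 billion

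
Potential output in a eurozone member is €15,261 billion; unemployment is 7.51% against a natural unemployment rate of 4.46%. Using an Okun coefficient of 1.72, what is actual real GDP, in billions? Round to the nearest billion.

€14,460 billion

Unemployment gap = 7.51 - 4.46 = 3.05 points, so the output gap is -1.72 × 3.05 = -5.246%.
Actual GDP = 15261 × (1 - 5.246/100) = 15261 × 0.94754 ≈ 14460 billion.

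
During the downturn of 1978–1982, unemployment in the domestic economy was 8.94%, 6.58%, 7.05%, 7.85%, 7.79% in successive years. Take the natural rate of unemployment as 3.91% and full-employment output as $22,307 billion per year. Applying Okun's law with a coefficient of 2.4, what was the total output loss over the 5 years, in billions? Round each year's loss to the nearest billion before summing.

Year 1978: gap = -2.4 × (8.94 - 3.91) = -12.072%, loss ≈ 22307 × 12.072/100 ≈ 2693.
Year 1979: gap = -2.4 × (6.58 - 3.91) = -6.408%, loss ≈ 22307 × 6.408/100 ≈ 1429.
Year 1980: gap = -2.4 × (7.05 - 3.91) = -7.536%, loss ≈ 22307 × 7.536/100 ≈ 1681.
Year 1981: gap = -2.4 × (7.85 - 3.91) = -9.456%, loss ≈ 22307 × 9.456/100 ≈ 2109.
Year 1982: gap = -2.4 × (7.79 - 3.91) = -9.312%, loss ≈ 22307 × 9.312/100 ≈ 2077.
Total lost output = 2693 + 1429 + 1681 + 2109 + 2077 = 9989 billion.

$9,989 billion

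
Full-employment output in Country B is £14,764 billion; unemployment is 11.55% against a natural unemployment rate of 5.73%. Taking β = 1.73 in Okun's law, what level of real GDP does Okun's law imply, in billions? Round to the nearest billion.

Unemployment gap = 11.55 - 5.73 = 5.82 points, so the output gap is -1.73 × 5.82 = -10.0686%.
Actual GDP = 14764 × (1 - 10.0686/100) = 14764 × 0.899314 ≈ 13277 billion.

£13,277 billion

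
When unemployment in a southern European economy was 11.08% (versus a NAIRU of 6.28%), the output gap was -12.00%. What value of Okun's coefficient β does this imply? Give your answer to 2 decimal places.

β ≈ 2.50

Okun's law: output gap = -β × (u - u*).
-12.00 = -β × (11.08 - 6.28) = -β × 4.8, so β = 12/4.8 = 2.50.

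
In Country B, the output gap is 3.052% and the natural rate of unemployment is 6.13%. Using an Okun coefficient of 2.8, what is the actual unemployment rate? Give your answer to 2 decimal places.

5.04%

From Okun's law, u - u* = -(output gap)/β = -(3.052)/2.8 = -1.09 points.
So u = 6.13 - 1.09 = 5.04%.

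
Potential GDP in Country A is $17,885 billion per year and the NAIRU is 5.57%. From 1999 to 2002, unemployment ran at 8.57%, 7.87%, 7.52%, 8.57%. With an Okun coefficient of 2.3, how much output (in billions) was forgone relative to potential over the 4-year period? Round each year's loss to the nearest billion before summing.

Year 1999: gap = -2.3 × (8.57 - 5.57) = -6.9%, loss ≈ 17885 × 6.9/100 ≈ 1234.
Year 2000: gap = -2.3 × (7.87 - 5.57) = -5.29%, loss ≈ 17885 × 5.29/100 ≈ 946.
Year 2001: gap = -2.3 × (7.52 - 5.57) = -4.485%, loss ≈ 17885 × 4.485/100 ≈ 802.
Year 2002: gap = -2.3 × (8.57 - 5.57) = -6.9%, loss ≈ 17885 × 6.9/100 ≈ 1234.
Total lost output = 1234 + 946 + 802 + 1234 = 4216 billion.

$4,216 billion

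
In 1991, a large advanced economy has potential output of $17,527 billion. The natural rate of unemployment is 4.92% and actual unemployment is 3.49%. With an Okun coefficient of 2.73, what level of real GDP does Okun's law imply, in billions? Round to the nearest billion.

$18,211 billion

Unemployment gap = 3.49 - 4.92 = -1.43 points, so the output gap is -2.73 × (-1.43) = 3.9039%.
Actual GDP = 17527 × (1 + 3.9039/100) = 17527 × 1.039039 ≈ 18211 billion.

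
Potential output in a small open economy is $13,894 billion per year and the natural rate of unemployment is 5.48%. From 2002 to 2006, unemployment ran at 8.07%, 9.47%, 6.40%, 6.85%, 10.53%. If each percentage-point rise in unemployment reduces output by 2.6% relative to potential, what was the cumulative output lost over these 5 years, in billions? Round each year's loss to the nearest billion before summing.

Year 2002: gap = -2.6 × (8.07 - 5.48) = -6.734%, loss ≈ 13894 × 6.734/100 ≈ 936.
Year 2003: gap = -2.6 × (9.47 - 5.48) = -10.374%, loss ≈ 13894 × 10.374/100 ≈ 1441.
Year 2004: gap = -2.6 × (6.4 - 5.48) = -2.392%, loss ≈ 13894 × 2.392/100 ≈ 332.
Year 2005: gap = -2.6 × (6.85 - 5.48) = -3.562%, loss ≈ 13894 × 3.562/100 ≈ 495.
Year 2006: gap = -2.6 × (10.53 - 5.48) = -13.13%, loss ≈ 13894 × 13.13/100 ≈ 1824.
Total lost output = 936 + 1441 + 332 + 495 + 1824 = 5028 billion.

$5,028 billion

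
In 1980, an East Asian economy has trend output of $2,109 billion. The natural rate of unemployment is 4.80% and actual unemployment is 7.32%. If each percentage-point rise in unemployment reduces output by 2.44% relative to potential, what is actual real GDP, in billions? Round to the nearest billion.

$1,979 billion

Unemployment gap = 7.32 - 4.8 = 2.52 points, so the output gap is -2.44 × 2.52 = -6.1488%.
Actual GDP = 2109 × (1 - 6.1488/100) = 2109 × 0.938512 ≈ 1979 billion.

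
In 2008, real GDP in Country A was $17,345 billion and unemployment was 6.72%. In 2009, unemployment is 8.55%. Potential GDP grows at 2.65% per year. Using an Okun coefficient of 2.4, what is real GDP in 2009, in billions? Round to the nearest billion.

$17,043 billion

Δu = 8.55 - 6.72 = 1.83 points.
Okun's law (growth form): g_Y = g_Y* - β × Δu = 2.65 - 2.4 × (1.83) = 2.65 - 4.392 = -1.742%.
Real GDP in the next year = 17345 × (1 - 1.742/100) = 17345 × 0.98258 ≈ 17043 billion.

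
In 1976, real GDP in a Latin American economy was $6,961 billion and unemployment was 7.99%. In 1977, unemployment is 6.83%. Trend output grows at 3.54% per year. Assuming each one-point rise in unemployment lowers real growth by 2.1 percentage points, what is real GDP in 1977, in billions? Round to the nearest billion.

$7,377 billion

Δu = 6.83 - 7.99 = -1.16 points.
Okun's law (growth form): g_Y = g_Y* - β × Δu = 3.54 - 2.1 × (-1.16) = 3.54 + 2.436 = 5.976%.
Real GDP in the next year = 6961 × (1 + 5.976/100) = 6961 × 1.05976 ≈ 7377 billion.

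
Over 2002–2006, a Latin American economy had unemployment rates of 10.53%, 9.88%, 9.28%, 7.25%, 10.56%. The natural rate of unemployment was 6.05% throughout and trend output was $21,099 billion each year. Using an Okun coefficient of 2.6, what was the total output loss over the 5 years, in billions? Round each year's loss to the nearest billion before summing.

$9,463 billion

Year 2002: gap = -2.6 × (10.53 - 6.05) = -11.648%, loss ≈ 21099 × 11.648/100 ≈ 2458.
Year 2003: gap = -2.6 × (9.88 - 6.05) = -9.958%, loss ≈ 21099 × 9.958/100 ≈ 2101.
Year 2004: gap = -2.6 × (9.28 - 6.05) = -8.398%, loss ≈ 21099 × 8.398/100 ≈ 1772.
Year 2005: gap = -2.6 × (7.25 - 6.05) = -3.12%, loss ≈ 21099 × 3.12/100 ≈ 658.
Year 2006: gap = -2.6 × (10.56 - 6.05) = -11.726%, loss ≈ 21099 × 11.726/100 ≈ 2474.
Total lost output = 2458 + 2101 + 1772 + 658 + 2474 = 9463 billion.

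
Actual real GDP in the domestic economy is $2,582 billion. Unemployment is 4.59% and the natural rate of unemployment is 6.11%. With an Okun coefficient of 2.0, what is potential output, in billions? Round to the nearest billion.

Unemployment gap = 4.59 - 6.11 = -1.52 points, so output gap = -2 × (-1.52) = 3.04%.
Since Y = Y* × (1 + gap/100), Y* = 2582/1.0304 ≈ 2506 billion.

$2,506 billion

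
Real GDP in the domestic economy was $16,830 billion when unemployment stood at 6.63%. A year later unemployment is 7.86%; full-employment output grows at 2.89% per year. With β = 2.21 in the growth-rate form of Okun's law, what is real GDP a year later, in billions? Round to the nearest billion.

Δu = 7.86 - 6.63 = 1.23 points.
Okun's law (growth form): g_Y = g_Y* - β × Δu = 2.89 - 2.21 × (1.23) = 2.89 - 2.7183 = 0.1717%.
Real GDP in the next year = 16830 × (1 + 0.1717/100) = 16830 × 1.001717 ≈ 16859 billion.

$16,859 billion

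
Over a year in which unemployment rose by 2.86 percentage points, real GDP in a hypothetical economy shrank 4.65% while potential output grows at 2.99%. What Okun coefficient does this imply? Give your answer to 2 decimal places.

β ≈ 2.67

Growth form: g_Y = g_Y* - β × Δu, so β = (g_Y* - g_Y)/Δu.
β = (2.99 + 4.65)/2.86 = 7.64/2.86 = 2.67.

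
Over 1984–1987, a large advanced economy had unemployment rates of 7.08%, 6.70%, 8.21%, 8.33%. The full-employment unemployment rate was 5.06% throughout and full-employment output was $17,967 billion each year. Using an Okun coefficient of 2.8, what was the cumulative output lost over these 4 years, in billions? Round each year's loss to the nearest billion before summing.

Year 1984: gap = -2.8 × (7.08 - 5.06) = -5.656%, loss ≈ 17967 × 5.656/100 ≈ 1016.
Year 1985: gap = -2.8 × (6.7 - 5.06) = -4.592%, loss ≈ 17967 × 4.592/100 ≈ 825.
Year 1986: gap = -2.8 × (8.21 - 5.06) = -8.82%, loss ≈ 17967 × 8.82/100 ≈ 1585.
Year 1987: gap = -2.8 × (8.33 - 5.06) = -9.156%, loss ≈ 17967 × 9.156/100 ≈ 1645.
Total lost output = 1016 + 825 + 1585 + 1645 = 5071 billion.

$5,071 billion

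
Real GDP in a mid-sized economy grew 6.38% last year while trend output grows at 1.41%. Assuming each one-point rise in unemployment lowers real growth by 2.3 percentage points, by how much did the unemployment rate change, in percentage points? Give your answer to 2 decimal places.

Growth-rate Okun's law: g_Y = g_Y* - β × Δu, so Δu = (g_Y* - g_Y)/β.
Δu = (1.41 - 6.38)/2.3 = -4.97/2.3 = -2.16 percentage points.

-2.16 percentage points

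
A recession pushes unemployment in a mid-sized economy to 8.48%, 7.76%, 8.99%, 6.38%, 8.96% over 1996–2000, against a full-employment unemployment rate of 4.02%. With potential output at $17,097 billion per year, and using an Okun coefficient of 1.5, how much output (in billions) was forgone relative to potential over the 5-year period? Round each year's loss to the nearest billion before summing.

Year 1996: gap = -1.5 × (8.48 - 4.02) = -6.69%, loss ≈ 17097 × 6.69/100 ≈ 1144.
Year 1997: gap = -1.5 × (7.76 - 4.02) = -5.61%, loss ≈ 17097 × 5.61/100 ≈ 959.
Year 1998: gap = -1.5 × (8.99 - 4.02) = -7.455%, loss ≈ 17097 × 7.455/100 ≈ 1275.
Year 1999: gap = -1.5 × (6.38 - 4.02) = -3.54%, loss ≈ 17097 × 3.54/100 ≈ 605.
Year 2000: gap = -1.5 × (8.96 - 4.02) = -7.41%, loss ≈ 17097 × 7.41/100 ≈ 1267.
Total lost output = 1144 + 959 + 1275 + 605 + 1267 = 5250 billion.

$5,250 billion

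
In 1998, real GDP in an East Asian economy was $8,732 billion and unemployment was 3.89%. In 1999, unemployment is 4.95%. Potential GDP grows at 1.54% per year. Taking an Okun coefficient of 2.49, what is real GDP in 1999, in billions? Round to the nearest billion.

$8,636 billion

Δu = 4.95 - 3.89 = 1.06 points.
Okun's law (growth form): g_Y = g_Y* - β × Δu = 1.54 - 2.49 × (1.06) = 1.54 - 2.6394 = -1.0994%.
Real GDP in the next year = 8732 × (1 - 1.0994/100) = 8732 × 0.989006 ≈ 8636 billion.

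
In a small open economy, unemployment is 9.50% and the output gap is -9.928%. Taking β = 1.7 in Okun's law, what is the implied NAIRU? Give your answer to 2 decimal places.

3.66%

From Okun's law, u - u* = -(output gap)/β = -(-9.928)/1.7 = 5.84 points.
So u* = 9.5 - 5.84 = 3.66%.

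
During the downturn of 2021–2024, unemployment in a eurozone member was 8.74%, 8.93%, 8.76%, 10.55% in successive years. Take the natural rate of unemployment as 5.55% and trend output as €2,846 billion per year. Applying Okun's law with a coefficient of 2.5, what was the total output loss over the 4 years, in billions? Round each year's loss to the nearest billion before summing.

€1,051 billion

Year 2021: gap = -2.5 × (8.74 - 5.55) = -7.975%, loss ≈ 2846 × 7.975/100 ≈ 227.
Year 2022: gap = -2.5 × (8.93 - 5.55) = -8.45%, loss ≈ 2846 × 8.45/100 ≈ 240.
Year 2023: gap = -2.5 × (8.76 - 5.55) = -8.025%, loss ≈ 2846 × 8.025/100 ≈ 228.
Year 2024: gap = -2.5 × (10.55 - 5.55) = -12.5%, loss ≈ 2846 × 12.5/100 ≈ 356.
Total lost output = 227 + 240 + 228 + 356 = 1051 billion.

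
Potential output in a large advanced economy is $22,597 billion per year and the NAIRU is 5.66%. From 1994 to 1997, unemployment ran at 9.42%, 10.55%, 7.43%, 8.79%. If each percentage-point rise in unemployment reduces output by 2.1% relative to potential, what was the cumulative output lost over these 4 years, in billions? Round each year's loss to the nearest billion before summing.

Year 1994: gap = -2.1 × (9.42 - 5.66) = -7.896%, loss ≈ 22597 × 7.896/100 ≈ 1784.
Year 1995: gap = -2.1 × (10.55 - 5.66) = -10.269%, loss ≈ 22597 × 10.269/100 ≈ 2320.
Year 1996: gap = -2.1 × (7.43 - 5.66) = -3.717%, loss ≈ 22597 × 3.717/100 ≈ 840.
Year 1997: gap = -2.1 × (8.79 - 5.66) = -6.573%, loss ≈ 22597 × 6.573/100 ≈ 1485.
Total lost output = 1784 + 2320 + 840 + 1485 = 6429 billion.

$6,429 billion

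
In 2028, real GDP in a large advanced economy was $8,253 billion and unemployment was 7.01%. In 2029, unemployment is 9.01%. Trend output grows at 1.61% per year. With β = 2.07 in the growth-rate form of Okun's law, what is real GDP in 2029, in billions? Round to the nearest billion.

Δu = 9.01 - 7.01 = 2 points.
Okun's law (growth form): g_Y = g_Y* - β × Δu = 1.61 - 2.07 × (2.00) = 1.61 - 4.14 = -2.53%.
Real GDP in the next year = 8253 × (1 - 2.53/100) = 8253 × 0.9747 ≈ 8044 billion.

$8,044 billion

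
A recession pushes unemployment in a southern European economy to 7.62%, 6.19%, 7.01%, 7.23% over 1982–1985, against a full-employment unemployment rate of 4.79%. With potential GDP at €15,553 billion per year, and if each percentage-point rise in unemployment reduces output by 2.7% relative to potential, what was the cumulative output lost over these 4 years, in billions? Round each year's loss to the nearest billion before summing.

€3,733 billion

Year 1982: gap = -2.7 × (7.62 - 4.79) = -7.641%, loss ≈ 15553 × 7.641/100 ≈ 1188.
Year 1983: gap = -2.7 × (6.19 - 4.79) = -3.78%, loss ≈ 15553 × 3.78/100 ≈ 588.
Year 1984: gap = -2.7 × (7.01 - 4.79) = -5.994%, loss ≈ 15553 × 5.994/100 ≈ 932.
Year 1985: gap = -2.7 × (7.23 - 4.79) = -6.588%, loss ≈ 15553 × 6.588/100 ≈ 1025.
Total lost output = 1188 + 588 + 932 + 1025 = 3733 billion.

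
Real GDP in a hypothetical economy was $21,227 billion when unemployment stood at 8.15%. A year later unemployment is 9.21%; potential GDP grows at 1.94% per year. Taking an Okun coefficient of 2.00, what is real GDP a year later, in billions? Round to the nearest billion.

$21,189 billion

Δu = 9.21 - 8.15 = 1.06 points.
Okun's law (growth form): g_Y = g_Y* - β × Δu = 1.94 - 2.00 × (1.06) = 1.94 - 2.12 = -0.18%.
Real GDP in the next year = 21227 × (1 - 0.18/100) = 21227 × 0.9982 ≈ 21189 billion.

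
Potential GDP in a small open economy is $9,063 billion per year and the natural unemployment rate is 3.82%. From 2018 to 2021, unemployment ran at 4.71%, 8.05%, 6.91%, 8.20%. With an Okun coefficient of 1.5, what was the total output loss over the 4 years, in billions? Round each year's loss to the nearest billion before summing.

Year 2018: gap = -1.5 × (4.71 - 3.82) = -1.335%, loss ≈ 9063 × 1.335/100 ≈ 121.
Year 2019: gap = -1.5 × (8.05 - 3.82) = -6.345%, loss ≈ 9063 × 6.345/100 ≈ 575.
Year 2020: gap = -1.5 × (6.91 - 3.82) = -4.635%, loss ≈ 9063 × 4.635/100 ≈ 420.
Year 2021: gap = -1.5 × (8.2 - 3.82) = -6.57%, loss ≈ 9063 × 6.57/100 ≈ 595.
Total lost output = 121 + 575 + 420 + 595 = 1711 billion.

$1,711 billion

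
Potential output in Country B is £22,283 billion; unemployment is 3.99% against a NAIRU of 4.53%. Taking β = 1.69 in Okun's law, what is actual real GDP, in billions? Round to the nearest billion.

Unemployment gap = 3.99 - 4.53 = -0.54 points, so the output gap is -1.69 × (-0.54) = 0.9126%.
Actual GDP = 22283 × (1 + 0.9126/100) = 22283 × 1.009126 ≈ 22486 billion.

£22,486 billion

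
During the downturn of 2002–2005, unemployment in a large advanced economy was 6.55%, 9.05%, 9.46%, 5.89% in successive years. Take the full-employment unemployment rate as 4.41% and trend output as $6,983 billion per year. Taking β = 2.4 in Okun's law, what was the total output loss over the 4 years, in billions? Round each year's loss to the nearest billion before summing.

$2,231 billion

Year 2002: gap = -2.4 × (6.55 - 4.41) = -5.136%, loss ≈ 6983 × 5.136/100 ≈ 359.
Year 2003: gap = -2.4 × (9.05 - 4.41) = -11.136%, loss ≈ 6983 × 11.136/100 ≈ 778.
Year 2004: gap = -2.4 × (9.46 - 4.41) = -12.12%, loss ≈ 6983 × 12.12/100 ≈ 846.
Year 2005: gap = -2.4 × (5.89 - 4.41) = -3.552%, loss ≈ 6983 × 3.552/100 ≈ 248.
Total lost output = 359 + 778 + 846 + 248 = 2231 billion.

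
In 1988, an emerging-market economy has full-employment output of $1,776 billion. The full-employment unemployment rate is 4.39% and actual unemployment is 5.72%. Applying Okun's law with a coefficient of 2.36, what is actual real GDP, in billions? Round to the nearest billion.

$1,720 billion

Unemployment gap = 5.72 - 4.39 = 1.33 points, so the output gap is -2.36 × 1.33 = -3.1388%.
Actual GDP = 1776 × (1 - 3.1388/100) = 1776 × 0.968612 ≈ 1720 billion.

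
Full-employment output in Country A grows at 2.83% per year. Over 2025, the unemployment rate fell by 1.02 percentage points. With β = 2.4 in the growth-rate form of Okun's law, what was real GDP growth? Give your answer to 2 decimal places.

5.28%

Growth-rate Okun's law: g_Y = g_Y* - β × Δu.
g_Y = 2.83 - 2.4 × (-1.02) = 2.83 + 2.448 = 5.278%, i.e. 5.28% to 2 d.p.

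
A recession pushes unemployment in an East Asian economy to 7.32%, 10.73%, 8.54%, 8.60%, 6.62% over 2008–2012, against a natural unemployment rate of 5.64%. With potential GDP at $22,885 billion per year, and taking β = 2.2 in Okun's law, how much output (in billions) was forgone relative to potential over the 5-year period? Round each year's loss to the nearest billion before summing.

Year 2008: gap = -2.2 × (7.32 - 5.64) = -3.696%, loss ≈ 22885 × 3.696/100 ≈ 846.
Year 2009: gap = -2.2 × (10.73 - 5.64) = -11.198%, loss ≈ 22885 × 11.198/100 ≈ 2563.
Year 2010: gap = -2.2 × (8.54 - 5.64) = -6.38%, loss ≈ 22885 × 6.38/100 ≈ 1460.
Year 2011: gap = -2.2 × (8.6 - 5.64) = -6.512%, loss ≈ 22885 × 6.512/100 ≈ 1490.
Year 2012: gap = -2.2 × (6.62 - 5.64) = -2.156%, loss ≈ 22885 × 2.156/100 ≈ 493.
Total lost output = 846 + 2563 + 1460 + 1490 + 493 = 6852 billion.

$6,852 billion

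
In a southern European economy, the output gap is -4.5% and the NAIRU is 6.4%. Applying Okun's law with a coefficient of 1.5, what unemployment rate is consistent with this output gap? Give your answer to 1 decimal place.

From Okun's law, u - u* = -(output gap)/β = -(-4.5)/1.5 = 3 points.
So u = 6.4 + 3 = 9.4%.

9.4%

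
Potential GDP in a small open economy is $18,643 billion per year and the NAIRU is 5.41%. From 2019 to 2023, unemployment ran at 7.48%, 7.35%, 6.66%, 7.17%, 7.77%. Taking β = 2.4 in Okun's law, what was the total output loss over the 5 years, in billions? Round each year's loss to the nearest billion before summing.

Year 2019: gap = -2.4 × (7.48 - 5.41) = -4.968%, loss ≈ 18643 × 4.968/100 ≈ 926.
Year 2020: gap = -2.4 × (7.35 - 5.41) = -4.656%, loss ≈ 18643 × 4.656/100 ≈ 868.
Year 2021: gap = -2.4 × (6.66 - 5.41) = -3%, loss ≈ 18643 × 3/100 ≈ 559.
Year 2022: gap = -2.4 × (7.17 - 5.41) = -4.224%, loss ≈ 18643 × 4.224/100 ≈ 787.
Year 2023: gap = -2.4 × (7.77 - 5.41) = -5.664%, loss ≈ 18643 × 5.664/100 ≈ 1056.
Total lost output = 926 + 868 + 559 + 787 + 1056 = 4196 billion.

$4,196 billion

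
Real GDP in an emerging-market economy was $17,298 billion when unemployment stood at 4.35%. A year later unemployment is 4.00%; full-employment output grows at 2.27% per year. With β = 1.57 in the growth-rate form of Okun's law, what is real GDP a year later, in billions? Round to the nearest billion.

Δu = 4 - 4.35 = -0.35 points.
Okun's law (growth form): g_Y = g_Y* - β × Δu = 2.27 - 1.57 × (-0.35) = 2.27 + 0.5495 = 2.8195%.
Real GDP in the next year = 17298 × (1 + 2.8195/100) = 17298 × 1.028195 ≈ 17786 billion.

$17,786 billion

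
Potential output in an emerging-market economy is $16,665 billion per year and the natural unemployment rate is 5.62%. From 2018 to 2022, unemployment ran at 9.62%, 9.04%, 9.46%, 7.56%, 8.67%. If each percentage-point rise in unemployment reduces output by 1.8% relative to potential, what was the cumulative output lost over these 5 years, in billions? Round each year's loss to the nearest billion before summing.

$4,875 billion

Year 2018: gap = -1.8 × (9.62 - 5.62) = -7.2%, loss ≈ 16665 × 7.2/100 ≈ 1200.
Year 2019: gap = -1.8 × (9.04 - 5.62) = -6.156%, loss ≈ 16665 × 6.156/100 ≈ 1026.
Year 2020: gap = -1.8 × (9.46 - 5.62) = -6.912%, loss ≈ 16665 × 6.912/100 ≈ 1152.
Year 2021: gap = -1.8 × (7.56 - 5.62) = -3.492%, loss ≈ 16665 × 3.492/100 ≈ 582.
Year 2022: gap = -1.8 × (8.67 - 5.62) = -5.49%, loss ≈ 16665 × 5.49/100 ≈ 915.
Total lost output = 1200 + 1026 + 1152 + 582 + 915 = 4875 billion.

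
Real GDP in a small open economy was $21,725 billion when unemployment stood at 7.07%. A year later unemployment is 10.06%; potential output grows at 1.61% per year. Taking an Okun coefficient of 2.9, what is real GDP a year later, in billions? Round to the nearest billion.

Δu = 10.06 - 7.07 = 2.99 points.
Okun's law (growth form): g_Y = g_Y* - β × Δu = 1.61 - 2.9 × (2.99) = 1.61 - 8.671 = -7.061%.
Real GDP in the next year = 21725 × (1 - 7.061/100) = 21725 × 0.92939 ≈ 20191 billion.

$20,191 billion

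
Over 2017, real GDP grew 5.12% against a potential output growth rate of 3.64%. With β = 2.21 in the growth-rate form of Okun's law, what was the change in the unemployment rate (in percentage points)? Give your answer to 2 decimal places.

-0.67 percentage points

Growth-rate Okun's law: g_Y = g_Y* - β × Δu, so Δu = (g_Y* - g_Y)/β.
Δu = (3.64 - 5.12)/2.21 = -1.48/2.21 = -0.67 percentage points.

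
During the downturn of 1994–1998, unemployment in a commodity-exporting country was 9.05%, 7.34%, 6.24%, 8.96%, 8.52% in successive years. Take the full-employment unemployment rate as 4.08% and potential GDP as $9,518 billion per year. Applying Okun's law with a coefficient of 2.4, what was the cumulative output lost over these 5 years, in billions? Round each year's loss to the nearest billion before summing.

Year 1994: gap = -2.4 × (9.05 - 4.08) = -11.928%, loss ≈ 9518 × 11.928/100 ≈ 1135.
Year 1995: gap = -2.4 × (7.34 - 4.08) = -7.824%, loss ≈ 9518 × 7.824/100 ≈ 745.
Year 1996: gap = -2.4 × (6.24 - 4.08) = -5.184%, loss ≈ 9518 × 5.184/100 ≈ 493.
Year 1997: gap = -2.4 × (8.96 - 4.08) = -11.712%, loss ≈ 9518 × 11.712/100 ≈ 1115.
Year 1998: gap = -2.4 × (8.52 - 4.08) = -10.656%, loss ≈ 9518 × 10.656/100 ≈ 1014.
Total lost output = 1135 + 745 + 493 + 1115 + 1014 = 4502 billion.

$4,502 billion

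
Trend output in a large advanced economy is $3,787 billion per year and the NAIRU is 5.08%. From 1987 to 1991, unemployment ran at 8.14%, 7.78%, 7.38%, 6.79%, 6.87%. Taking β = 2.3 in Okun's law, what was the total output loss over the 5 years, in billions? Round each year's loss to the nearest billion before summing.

$1,007 billion

Year 1987: gap = -2.3 × (8.14 - 5.08) = -7.038%, loss ≈ 3787 × 7.038/100 ≈ 267.
Year 1988: gap = -2.3 × (7.78 - 5.08) = -6.21%, loss ≈ 3787 × 6.21/100 ≈ 235.
Year 1989: gap = -2.3 × (7.38 - 5.08) = -5.29%, loss ≈ 3787 × 5.29/100 ≈ 200.
Year 1990: gap = -2.3 × (6.79 - 5.08) = -3.933%, loss ≈ 3787 × 3.933/100 ≈ 149.
Year 1991: gap = -2.3 × (6.87 - 5.08) = -4.117%, loss ≈ 3787 × 4.117/100 ≈ 156.
Total lost output = 267 + 235 + 200 + 149 + 156 = 1007 billion.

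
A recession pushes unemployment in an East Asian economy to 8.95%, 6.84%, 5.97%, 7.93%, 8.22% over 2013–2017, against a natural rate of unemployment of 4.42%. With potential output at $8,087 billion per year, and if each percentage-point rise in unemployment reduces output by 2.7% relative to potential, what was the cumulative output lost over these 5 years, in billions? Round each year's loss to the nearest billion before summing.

$3,451 billion

Year 2013: gap = -2.7 × (8.95 - 4.42) = -12.231%, loss ≈ 8087 × 12.231/100 ≈ 989.
Year 2014: gap = -2.7 × (6.84 - 4.42) = -6.534%, loss ≈ 8087 × 6.534/100 ≈ 528.
Year 2015: gap = -2.7 × (5.97 - 4.42) = -4.185%, loss ≈ 8087 × 4.185/100 ≈ 338.
Year 2016: gap = -2.7 × (7.93 - 4.42) = -9.477%, loss ≈ 8087 × 9.477/100 ≈ 766.
Year 2017: gap = -2.7 × (8.22 - 4.42) = -10.26%, loss ≈ 8087 × 10.26/100 ≈ 830.
Total lost output = 989 + 528 + 338 + 766 + 830 = 3451 billion.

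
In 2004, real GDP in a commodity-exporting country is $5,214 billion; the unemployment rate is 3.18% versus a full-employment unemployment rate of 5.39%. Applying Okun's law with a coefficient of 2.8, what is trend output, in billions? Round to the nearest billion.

Unemployment gap = 3.18 - 5.39 = -2.21 points, so output gap = -2.8 × (-2.21) = 6.188%.
Since Y = Y* × (1 + gap/100), Y* = 5214/1.06188 ≈ 4910 billion.

$4,910 billion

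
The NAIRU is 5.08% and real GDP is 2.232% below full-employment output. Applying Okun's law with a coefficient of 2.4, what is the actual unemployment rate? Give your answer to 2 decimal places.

From Okun's law, u - u* = -(output gap)/β = -(-2.232)/2.4 = 0.93 points.
So u = 5.08 + 0.93 = 6.01%.

6.01%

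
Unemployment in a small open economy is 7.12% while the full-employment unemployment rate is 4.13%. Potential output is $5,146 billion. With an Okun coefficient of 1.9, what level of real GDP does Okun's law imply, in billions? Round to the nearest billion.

$4,854 billion

Unemployment gap = 7.12 - 4.13 = 2.99 points, so the output gap is -1.9 × 2.99 = -5.681%.
Actual GDP = 5146 × (1 - 5.681/100) = 5146 × 0.94319 ≈ 4854 billion.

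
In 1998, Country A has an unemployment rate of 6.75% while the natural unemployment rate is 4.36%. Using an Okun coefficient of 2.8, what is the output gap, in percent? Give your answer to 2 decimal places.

The unemployment gap is 6.75 - 4.36 = 2.39 percentage points.
Okun's law gives an output gap of -2.8 × 2.39 = -6.692%, i.e. 6.69% below potential.

-6.69%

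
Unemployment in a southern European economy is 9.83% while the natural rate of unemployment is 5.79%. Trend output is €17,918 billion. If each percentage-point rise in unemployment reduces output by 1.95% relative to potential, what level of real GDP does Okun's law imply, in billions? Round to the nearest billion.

Unemployment gap = 9.83 - 5.79 = 4.04 points, so the output gap is -1.95 × 4.04 = -7.878%.
Actual GDP = 17918 × (1 - 7.878/100) = 17918 × 0.92122 ≈ 16506 billion.

€16,506 billion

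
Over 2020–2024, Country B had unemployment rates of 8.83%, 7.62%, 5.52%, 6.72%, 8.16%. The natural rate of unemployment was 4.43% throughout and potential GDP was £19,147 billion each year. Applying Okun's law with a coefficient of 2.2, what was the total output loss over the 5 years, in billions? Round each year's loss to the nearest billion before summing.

£6,192 billion

Year 2020: gap = -2.2 × (8.83 - 4.43) = -9.68%, loss ≈ 19147 × 9.68/100 ≈ 1853.
Year 2021: gap = -2.2 × (7.62 - 4.43) = -7.018%, loss ≈ 19147 × 7.018/100 ≈ 1344.
Year 2022: gap = -2.2 × (5.52 - 4.43) = -2.398%, loss ≈ 19147 × 2.398/100 ≈ 459.
Year 2023: gap = -2.2 × (6.72 - 4.43) = -5.038%, loss ≈ 19147 × 5.038/100 ≈ 965.
Year 2024: gap = -2.2 × (8.16 - 4.43) = -8.206%, loss ≈ 19147 × 8.206/100 ≈ 1571.
Total lost output = 1853 + 1344 + 459 + 965 + 1571 = 6192 billion.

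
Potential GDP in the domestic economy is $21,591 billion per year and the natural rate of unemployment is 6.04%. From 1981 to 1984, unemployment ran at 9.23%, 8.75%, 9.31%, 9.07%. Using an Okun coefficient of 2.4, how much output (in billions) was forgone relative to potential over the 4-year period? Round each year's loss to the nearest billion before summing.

$6,321 billion

Year 1981: gap = -2.4 × (9.23 - 6.04) = -7.656%, loss ≈ 21591 × 7.656/100 ≈ 1653.
Year 1982: gap = -2.4 × (8.75 - 6.04) = -6.504%, loss ≈ 21591 × 6.504/100 ≈ 1404.
Year 1983: gap = -2.4 × (9.31 - 6.04) = -7.848%, loss ≈ 21591 × 7.848/100 ≈ 1694.
Year 1984: gap = -2.4 × (9.07 - 6.04) = -7.272%, loss ≈ 21591 × 7.272/100 ≈ 1570.
Total lost output = 1653 + 1404 + 1694 + 1570 = 6321 billion.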